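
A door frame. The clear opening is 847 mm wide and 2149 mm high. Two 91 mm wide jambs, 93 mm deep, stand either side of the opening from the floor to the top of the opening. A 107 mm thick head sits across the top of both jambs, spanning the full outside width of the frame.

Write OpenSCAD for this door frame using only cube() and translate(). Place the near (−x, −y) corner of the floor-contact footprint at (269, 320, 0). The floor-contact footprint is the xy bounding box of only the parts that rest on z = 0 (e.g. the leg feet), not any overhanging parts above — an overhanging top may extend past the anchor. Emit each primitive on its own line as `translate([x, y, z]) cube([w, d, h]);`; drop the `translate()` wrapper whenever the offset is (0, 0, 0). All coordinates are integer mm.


translate([269, 320, 0]) cube([91, 93, 2149]);
translate([1207, 320, 0]) cube([91, 93, 2149]);
translate([269, 320, 2149]) cube([1029, 93, 107]);


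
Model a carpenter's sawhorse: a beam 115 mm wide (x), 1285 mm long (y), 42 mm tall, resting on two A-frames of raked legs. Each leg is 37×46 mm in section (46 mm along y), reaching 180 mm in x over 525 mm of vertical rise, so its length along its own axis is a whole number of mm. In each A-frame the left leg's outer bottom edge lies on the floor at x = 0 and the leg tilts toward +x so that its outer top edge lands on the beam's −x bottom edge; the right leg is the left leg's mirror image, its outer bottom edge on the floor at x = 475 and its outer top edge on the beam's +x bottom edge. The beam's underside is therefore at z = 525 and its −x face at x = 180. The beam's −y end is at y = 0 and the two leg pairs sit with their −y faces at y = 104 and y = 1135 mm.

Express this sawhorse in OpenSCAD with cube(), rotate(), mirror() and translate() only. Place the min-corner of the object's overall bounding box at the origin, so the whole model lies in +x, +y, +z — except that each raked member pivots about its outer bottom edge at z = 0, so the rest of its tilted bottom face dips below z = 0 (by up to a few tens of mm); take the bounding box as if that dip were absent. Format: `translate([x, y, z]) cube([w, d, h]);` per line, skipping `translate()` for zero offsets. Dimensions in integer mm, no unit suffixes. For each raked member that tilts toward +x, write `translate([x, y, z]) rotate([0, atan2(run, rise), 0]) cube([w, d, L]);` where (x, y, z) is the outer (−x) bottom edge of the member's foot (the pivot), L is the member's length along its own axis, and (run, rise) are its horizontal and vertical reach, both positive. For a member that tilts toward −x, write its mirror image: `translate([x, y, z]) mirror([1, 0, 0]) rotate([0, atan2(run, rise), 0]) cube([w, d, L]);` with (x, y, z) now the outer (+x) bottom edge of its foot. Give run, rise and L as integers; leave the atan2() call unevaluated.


translate([180, 0, 525]) cube([115, 1285, 42]);
translate([0, 104, 0]) rotate([0, atan2(180, 525), 0]) cube([37, 46, 555]);
translate([475, 104, 0]) mirror([1, 0, 0]) rotate([0, atan2(180, 525), 0]) cube([37, 46, 555]);
translate([0, 1135, 0]) rotate([0, atan2(180, 525), 0]) cube([37, 46, 555]);
translate([475, 1135, 0]) mirror([1, 0, 0]) rotate([0, atan2(180, 525), 0]) cube([37, 46, 555]);


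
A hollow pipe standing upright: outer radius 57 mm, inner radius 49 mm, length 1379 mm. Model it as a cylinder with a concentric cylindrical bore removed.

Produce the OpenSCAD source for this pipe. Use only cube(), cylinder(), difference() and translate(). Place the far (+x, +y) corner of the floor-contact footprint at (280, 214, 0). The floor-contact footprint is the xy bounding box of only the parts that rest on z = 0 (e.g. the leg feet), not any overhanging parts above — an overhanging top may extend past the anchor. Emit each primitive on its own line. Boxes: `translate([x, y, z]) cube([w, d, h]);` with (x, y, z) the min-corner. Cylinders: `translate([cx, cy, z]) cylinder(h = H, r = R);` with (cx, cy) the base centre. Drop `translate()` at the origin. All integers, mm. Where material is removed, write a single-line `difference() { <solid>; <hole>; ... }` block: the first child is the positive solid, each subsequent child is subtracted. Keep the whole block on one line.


difference() { translate([223, 157, 0]) cylinder(h = 1379, r = 57); translate([223, 157, 0]) cylinder(h = 1379, r = 49); }


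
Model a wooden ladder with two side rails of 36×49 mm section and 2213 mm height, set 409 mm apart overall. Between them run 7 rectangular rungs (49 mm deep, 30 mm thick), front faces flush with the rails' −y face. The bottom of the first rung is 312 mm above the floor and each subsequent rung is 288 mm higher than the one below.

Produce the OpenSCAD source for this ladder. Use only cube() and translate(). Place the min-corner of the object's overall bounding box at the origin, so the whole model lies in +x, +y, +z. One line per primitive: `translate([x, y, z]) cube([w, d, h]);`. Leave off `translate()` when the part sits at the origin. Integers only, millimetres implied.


cube([36, 49, 2213]);
translate([373, 0, 0]) cube([36, 49, 2213]);
translate([36, 0, 312]) cube([337, 49, 30]);
translate([36, 0, 600]) cube([337, 49, 30]);
translate([36, 0, 888]) cube([337, 49, 30]);
translate([36, 0, 1176]) cube([337, 49, 30]);
translate([36, 0, 1464]) cube([337, 49, 30]);
translate([36, 0, 1752]) cube([337, 49, 30]);
translate([36, 0, 2040]) cube([337, 49, 30]);


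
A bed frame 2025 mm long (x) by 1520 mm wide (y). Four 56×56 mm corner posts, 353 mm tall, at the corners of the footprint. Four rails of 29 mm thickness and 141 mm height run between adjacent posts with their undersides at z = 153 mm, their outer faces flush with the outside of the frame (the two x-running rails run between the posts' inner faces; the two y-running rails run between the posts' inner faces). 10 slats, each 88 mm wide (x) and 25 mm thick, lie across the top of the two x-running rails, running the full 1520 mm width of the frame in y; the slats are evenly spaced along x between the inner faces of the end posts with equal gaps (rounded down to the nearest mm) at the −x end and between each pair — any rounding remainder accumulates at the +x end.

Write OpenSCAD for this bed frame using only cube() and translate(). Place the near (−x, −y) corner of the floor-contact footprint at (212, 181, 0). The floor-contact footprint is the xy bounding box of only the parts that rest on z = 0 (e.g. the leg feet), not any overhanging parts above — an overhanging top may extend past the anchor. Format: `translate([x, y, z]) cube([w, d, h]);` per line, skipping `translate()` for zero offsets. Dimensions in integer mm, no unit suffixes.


translate([212, 181, 0]) cube([56, 56, 353]);
translate([212, 1645, 0]) cube([56, 56, 353]);
translate([2181, 181, 0]) cube([56, 56, 353]);
translate([2181, 1645, 0]) cube([56, 56, 353]);
translate([268, 181, 153]) cube([1913, 29, 141]);
translate([268, 1672, 153]) cube([1913, 29, 141]);
translate([212, 237, 153]) cube([29, 1408, 141]);
translate([2208, 237, 153]) cube([29, 1408, 141]);
translate([361, 181, 294]) cube([88, 1520, 25]);
translate([542, 181, 294]) cube([88, 1520, 25]);
translate([723, 181, 294]) cube([88, 1520, 25]);
translate([904, 181, 294]) cube([88, 1520, 25]);
translate([1085, 181, 294]) cube([88, 1520, 25]);
translate([1266, 181, 294]) cube([88, 1520, 25]);
translate([1447, 181, 294]) cube([88, 1520, 25]);
translate([1628, 181, 294]) cube([88, 1520, 25]);
translate([1809, 181, 294]) cube([88, 1520, 25]);
translate([1990, 181, 294]) cube([88, 1520, 25]);


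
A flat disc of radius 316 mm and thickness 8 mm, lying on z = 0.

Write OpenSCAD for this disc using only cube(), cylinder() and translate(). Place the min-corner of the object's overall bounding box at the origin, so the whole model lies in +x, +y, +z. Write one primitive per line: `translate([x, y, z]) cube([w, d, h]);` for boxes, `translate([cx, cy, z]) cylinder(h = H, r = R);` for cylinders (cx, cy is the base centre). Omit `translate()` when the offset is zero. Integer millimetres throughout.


translate([316, 316, 0]) cylinder(h = 8, r = 316);


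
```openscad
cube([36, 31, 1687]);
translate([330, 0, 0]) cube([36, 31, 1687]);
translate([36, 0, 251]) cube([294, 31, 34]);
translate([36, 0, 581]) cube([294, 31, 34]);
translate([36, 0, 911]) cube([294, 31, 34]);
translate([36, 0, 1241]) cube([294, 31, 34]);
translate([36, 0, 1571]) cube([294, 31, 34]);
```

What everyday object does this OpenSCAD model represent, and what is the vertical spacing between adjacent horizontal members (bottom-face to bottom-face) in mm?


A ladder. The rung spacing is 330 mm.

Two tall 36×31 posts with 5 short bars between them — a ladder. Adjacent rungs sit at z = 251 and z = 581, so the spacing is 581 − 251 = 330 mm.


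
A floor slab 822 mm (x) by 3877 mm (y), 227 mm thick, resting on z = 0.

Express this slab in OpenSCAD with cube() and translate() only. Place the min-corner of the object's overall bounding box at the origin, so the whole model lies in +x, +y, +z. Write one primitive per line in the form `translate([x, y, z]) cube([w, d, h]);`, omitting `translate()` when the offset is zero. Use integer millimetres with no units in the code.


cube([822, 3877, 227]);


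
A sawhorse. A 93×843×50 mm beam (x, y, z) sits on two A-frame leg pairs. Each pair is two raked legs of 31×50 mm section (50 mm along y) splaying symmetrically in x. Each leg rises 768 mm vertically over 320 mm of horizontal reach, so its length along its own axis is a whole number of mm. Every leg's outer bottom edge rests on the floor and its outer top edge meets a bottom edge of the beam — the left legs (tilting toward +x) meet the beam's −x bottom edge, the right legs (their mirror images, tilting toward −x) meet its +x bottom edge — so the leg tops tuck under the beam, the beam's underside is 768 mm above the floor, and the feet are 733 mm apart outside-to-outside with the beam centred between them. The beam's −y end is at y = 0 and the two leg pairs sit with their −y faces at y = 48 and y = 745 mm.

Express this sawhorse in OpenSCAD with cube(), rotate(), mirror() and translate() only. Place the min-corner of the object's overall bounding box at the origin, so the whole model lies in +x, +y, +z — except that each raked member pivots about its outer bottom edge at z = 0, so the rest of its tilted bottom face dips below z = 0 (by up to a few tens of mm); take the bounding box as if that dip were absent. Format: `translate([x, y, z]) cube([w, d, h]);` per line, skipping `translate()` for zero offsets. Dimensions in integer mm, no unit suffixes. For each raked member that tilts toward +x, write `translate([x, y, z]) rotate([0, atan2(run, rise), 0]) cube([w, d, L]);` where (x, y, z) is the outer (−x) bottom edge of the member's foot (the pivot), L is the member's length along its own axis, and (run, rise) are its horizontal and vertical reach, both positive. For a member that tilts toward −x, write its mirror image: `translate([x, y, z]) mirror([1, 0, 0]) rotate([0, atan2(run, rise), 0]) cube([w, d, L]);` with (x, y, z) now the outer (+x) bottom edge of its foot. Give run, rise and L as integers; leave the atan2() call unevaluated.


translate([320, 0, 768]) cube([93, 843, 50]);
translate([0, 48, 0]) rotate([0, atan2(320, 768), 0]) cube([31, 50, 832]);
translate([733, 48, 0]) mirror([1, 0, 0]) rotate([0, atan2(320, 768), 0]) cube([31, 50, 832]);
translate([0, 745, 0]) rotate([0, atan2(320, 768), 0]) cube([31, 50, 832]);
translate([733, 745, 0]) mirror([1, 0, 0]) rotate([0, atan2(320, 768), 0]) cube([31, 50, 832]);


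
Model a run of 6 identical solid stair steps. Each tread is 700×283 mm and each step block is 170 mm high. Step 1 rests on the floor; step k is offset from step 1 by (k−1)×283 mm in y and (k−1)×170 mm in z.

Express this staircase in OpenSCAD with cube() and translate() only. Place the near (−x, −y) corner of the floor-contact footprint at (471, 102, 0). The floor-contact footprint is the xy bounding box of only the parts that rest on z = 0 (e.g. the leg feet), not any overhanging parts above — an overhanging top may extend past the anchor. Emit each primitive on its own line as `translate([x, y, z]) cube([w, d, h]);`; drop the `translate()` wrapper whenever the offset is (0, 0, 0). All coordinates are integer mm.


translate([471, 102, 0]) cube([700, 283, 170]);
translate([471, 385, 170]) cube([700, 283, 170]);
translate([471, 668, 340]) cube([700, 283, 170]);
translate([471, 951, 510]) cube([700, 283, 170]);
translate([471, 1234, 680]) cube([700, 283, 170]);
translate([471, 1517, 850]) cube([700, 283, 170]);


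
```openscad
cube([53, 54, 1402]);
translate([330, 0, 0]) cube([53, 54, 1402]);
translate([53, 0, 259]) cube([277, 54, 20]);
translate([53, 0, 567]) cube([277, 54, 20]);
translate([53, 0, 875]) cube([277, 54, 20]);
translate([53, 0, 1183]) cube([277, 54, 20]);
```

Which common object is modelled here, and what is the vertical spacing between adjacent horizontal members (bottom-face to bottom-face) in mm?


A ladder. The rung spacing is 308 mm.

Two tall 53×54 posts with 4 short bars between them — a ladder. Adjacent rungs sit at z = 259 and z = 567, so the spacing is 567 − 259 = 308 mm.


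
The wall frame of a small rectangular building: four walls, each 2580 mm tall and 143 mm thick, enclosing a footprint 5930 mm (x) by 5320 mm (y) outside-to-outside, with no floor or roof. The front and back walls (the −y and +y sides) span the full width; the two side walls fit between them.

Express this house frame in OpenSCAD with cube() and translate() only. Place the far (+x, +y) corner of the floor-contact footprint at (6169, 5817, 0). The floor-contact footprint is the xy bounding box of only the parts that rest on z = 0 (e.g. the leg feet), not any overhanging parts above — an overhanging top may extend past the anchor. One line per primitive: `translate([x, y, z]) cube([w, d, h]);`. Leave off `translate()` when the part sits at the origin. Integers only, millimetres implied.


translate([239, 497, 0]) cube([5930, 143, 2580]);
translate([239, 5674, 0]) cube([5930, 143, 2580]);
translate([239, 640, 0]) cube([143, 5034, 2580]);
translate([6026, 640, 0]) cube([143, 5034, 2580]);


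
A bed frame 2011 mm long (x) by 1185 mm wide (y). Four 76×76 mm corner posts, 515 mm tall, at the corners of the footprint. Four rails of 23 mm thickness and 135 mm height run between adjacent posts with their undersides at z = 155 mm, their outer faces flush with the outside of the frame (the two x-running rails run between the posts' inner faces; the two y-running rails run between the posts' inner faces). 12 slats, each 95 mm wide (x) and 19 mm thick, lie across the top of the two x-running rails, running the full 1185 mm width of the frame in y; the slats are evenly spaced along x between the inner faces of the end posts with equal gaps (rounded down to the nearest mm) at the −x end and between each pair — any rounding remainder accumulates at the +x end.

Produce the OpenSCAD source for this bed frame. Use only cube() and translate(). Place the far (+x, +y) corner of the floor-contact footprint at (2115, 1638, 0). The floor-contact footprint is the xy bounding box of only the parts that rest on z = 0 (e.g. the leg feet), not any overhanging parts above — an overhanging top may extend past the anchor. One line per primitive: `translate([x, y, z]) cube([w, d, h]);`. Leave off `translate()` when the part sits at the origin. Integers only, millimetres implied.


translate([104, 453, 0]) cube([76, 76, 515]);
translate([104, 1562, 0]) cube([76, 76, 515]);
translate([2039, 453, 0]) cube([76, 76, 515]);
translate([2039, 1562, 0]) cube([76, 76, 515]);
translate([180, 453, 155]) cube([1859, 23, 135]);
translate([180, 1615, 155]) cube([1859, 23, 135]);
translate([104, 529, 155]) cube([23, 1033, 135]);
translate([2092, 529, 155]) cube([23, 1033, 135]);
translate([235, 453, 290]) cube([95, 1185, 19]);
translate([385, 453, 290]) cube([95, 1185, 19]);
translate([535, 453, 290]) cube([95, 1185, 19]);
translate([685, 453, 290]) cube([95, 1185, 19]);
translate([835, 453, 290]) cube([95, 1185, 19]);
translate([985, 453, 290]) cube([95, 1185, 19]);
translate([1135, 453, 290]) cube([95, 1185, 19]);
translate([1285, 453, 290]) cube([95, 1185, 19]);
translate([1435, 453, 290]) cube([95, 1185, 19]);
translate([1585, 453, 290]) cube([95, 1185, 19]);
translate([1735, 453, 290]) cube([95, 1185, 19]);
translate([1885, 453, 290]) cube([95, 1185, 19]);


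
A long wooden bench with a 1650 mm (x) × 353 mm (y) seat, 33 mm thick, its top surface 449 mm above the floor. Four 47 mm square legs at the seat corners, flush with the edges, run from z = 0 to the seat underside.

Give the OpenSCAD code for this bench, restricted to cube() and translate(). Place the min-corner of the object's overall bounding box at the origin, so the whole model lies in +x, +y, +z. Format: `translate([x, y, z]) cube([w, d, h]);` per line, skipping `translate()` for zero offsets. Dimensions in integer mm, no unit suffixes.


// leg_h = 449 − 33 = 416
translate([0, 0, 416]) cube([1650, 353, 33]);
cube([47, 47, 416]);
translate([0, 306, 0]) cube([47, 47, 416]);
translate([1603, 0, 0]) cube([47, 47, 416]);
translate([1603, 306, 0]) cube([47, 47, 416]);


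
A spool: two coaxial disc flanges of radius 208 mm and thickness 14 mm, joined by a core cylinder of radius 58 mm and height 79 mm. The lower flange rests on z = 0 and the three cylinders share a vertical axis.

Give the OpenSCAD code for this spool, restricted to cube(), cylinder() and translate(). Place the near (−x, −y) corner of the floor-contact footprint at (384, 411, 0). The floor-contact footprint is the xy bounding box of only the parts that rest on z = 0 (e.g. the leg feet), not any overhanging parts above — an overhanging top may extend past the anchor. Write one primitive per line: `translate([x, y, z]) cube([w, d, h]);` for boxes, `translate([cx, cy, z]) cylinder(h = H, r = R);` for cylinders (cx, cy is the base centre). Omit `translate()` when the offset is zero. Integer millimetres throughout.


translate([592, 619, 0]) cylinder(h = 14, r = 208);
translate([592, 619, 14]) cylinder(h = 79, r = 58);
translate([592, 619, 93]) cylinder(h = 14, r = 208);


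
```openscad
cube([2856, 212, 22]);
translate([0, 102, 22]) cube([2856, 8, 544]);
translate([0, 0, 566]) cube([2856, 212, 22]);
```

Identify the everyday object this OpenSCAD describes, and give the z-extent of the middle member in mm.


An I-beam. The web height is 544 mm.

Two wide flanges with a thin centred web — an I-beam. Overall 588 mm minus two 22 mm flanges gives a web of 588 − 2·22 = 544 mm.


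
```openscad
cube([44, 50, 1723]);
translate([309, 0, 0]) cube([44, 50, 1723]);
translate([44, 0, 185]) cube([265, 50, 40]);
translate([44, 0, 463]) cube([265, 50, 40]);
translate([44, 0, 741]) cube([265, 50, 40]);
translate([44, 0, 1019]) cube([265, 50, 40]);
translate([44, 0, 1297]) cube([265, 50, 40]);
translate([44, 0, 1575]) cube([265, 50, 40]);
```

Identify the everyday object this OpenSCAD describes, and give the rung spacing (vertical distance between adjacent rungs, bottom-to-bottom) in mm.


A ladder. The rung spacing is 278 mm.

Two tall 44×50 posts with 6 short bars between them — a ladder. Adjacent rungs sit at z = 185 and z = 463, so the spacing is 463 − 185 = 278 mm.


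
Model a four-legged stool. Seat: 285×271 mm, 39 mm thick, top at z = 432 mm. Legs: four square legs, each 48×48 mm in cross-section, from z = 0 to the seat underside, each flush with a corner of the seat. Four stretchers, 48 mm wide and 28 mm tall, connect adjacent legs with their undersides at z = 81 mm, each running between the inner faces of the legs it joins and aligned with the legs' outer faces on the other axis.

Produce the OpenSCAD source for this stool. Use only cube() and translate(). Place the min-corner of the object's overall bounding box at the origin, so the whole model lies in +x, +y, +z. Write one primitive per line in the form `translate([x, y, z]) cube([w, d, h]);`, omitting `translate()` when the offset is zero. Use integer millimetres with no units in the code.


// leg_h = 432 - 39 = 393
// stretcher span = 285 - 2*48 = 189
translate([0, 0, 393]) cube([285, 271, 39]);
cube([48, 48, 393]);
translate([237, 0, 0]) cube([48, 48, 393]);
translate([0, 223, 0]) cube([48, 48, 393]);
translate([237, 223, 0]) cube([48, 48, 393]);
translate([48, 0, 81]) cube([189, 48, 28]);
translate([48, 223, 81]) cube([189, 48, 28]);
translate([0, 48, 81]) cube([48, 175, 28]);
translate([237, 48, 81]) cube([48, 175, 28]);


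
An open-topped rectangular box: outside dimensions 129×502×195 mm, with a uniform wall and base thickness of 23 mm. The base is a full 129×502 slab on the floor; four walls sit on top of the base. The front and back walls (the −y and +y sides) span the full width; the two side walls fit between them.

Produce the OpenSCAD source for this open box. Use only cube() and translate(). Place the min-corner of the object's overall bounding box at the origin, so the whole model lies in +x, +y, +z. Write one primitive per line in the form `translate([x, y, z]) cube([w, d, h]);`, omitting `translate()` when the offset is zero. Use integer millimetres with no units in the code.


cube([129, 502, 23]);
translate([0, 0, 23]) cube([129, 23, 172]);
translate([0, 479, 23]) cube([129, 23, 172]);
translate([0, 23, 23]) cube([23, 456, 172]);
translate([106, 23, 23]) cube([23, 456, 172]);


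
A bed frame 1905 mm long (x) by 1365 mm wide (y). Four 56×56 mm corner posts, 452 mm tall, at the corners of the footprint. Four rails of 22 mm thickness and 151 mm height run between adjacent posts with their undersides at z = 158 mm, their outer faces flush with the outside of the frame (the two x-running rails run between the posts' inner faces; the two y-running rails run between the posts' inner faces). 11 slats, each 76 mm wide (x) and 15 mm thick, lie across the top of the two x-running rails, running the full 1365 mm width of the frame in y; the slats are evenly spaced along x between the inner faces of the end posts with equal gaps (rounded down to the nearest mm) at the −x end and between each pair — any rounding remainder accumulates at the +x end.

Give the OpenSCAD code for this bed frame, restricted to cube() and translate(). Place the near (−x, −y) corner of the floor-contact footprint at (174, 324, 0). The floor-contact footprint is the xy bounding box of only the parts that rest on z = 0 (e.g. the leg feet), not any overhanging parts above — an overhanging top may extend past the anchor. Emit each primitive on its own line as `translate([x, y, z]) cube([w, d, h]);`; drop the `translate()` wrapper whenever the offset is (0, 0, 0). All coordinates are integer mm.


// slat z = rail_z + rail_h = 158 + 151 = 309
// slat gap = ⌊(1793 − 11·76) / 12⌋ = 79
translate([174, 324, 0]) cube([56, 56, 452]);
translate([174, 1633, 0]) cube([56, 56, 452]);
translate([2023, 324, 0]) cube([56, 56, 452]);
translate([2023, 1633, 0]) cube([56, 56, 452]);
translate([230, 324, 158]) cube([1793, 22, 151]);
translate([230, 1667, 158]) cube([1793, 22, 151]);
translate([174, 380, 158]) cube([22, 1253, 151]);
translate([2057, 380, 158]) cube([22, 1253, 151]);
translate([309, 324, 309]) cube([76, 1365, 15]);
translate([464, 324, 309]) cube([76, 1365, 15]);
translate([619, 324, 309]) cube([76, 1365, 15]);
translate([774, 324, 309]) cube([76, 1365, 15]);
translate([929, 324, 309]) cube([76, 1365, 15]);
translate([1084, 324, 309]) cube([76, 1365, 15]);
translate([1239, 324, 309]) cube([76, 1365, 15]);
translate([1394, 324, 309]) cube([76, 1365, 15]);
translate([1549, 324, 309]) cube([76, 1365, 15]);
translate([1704, 324, 309]) cube([76, 1365, 15]);
translate([1859, 324, 309]) cube([76, 1365, 15]);


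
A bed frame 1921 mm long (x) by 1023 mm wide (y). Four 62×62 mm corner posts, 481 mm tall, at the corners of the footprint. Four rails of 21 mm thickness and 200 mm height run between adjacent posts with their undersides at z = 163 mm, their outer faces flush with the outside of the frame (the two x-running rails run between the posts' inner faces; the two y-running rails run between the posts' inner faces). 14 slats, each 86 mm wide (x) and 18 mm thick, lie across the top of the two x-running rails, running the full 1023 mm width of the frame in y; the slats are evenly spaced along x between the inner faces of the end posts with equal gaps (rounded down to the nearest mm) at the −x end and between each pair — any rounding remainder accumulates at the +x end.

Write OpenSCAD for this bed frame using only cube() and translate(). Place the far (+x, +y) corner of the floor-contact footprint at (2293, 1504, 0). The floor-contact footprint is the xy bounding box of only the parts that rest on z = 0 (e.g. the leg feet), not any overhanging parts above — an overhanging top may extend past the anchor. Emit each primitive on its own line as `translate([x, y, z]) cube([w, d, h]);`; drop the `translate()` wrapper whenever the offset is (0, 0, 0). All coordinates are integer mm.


// slat z = rail_z + rail_h = 163 + 200 = 363
// slat gap = ⌊(1797 − 14·86) / 15⌋ = 39
translate([372, 481, 0]) cube([62, 62, 481]);
translate([372, 1442, 0]) cube([62, 62, 481]);
translate([2231, 481, 0]) cube([62, 62, 481]);
translate([2231, 1442, 0]) cube([62, 62, 481]);
translate([434, 481, 163]) cube([1797, 21, 200]);
translate([434, 1483, 163]) cube([1797, 21, 200]);
translate([372, 543, 163]) cube([21, 899, 200]);
translate([2272, 543, 163]) cube([21, 899, 200]);
translate([473, 481, 363]) cube([86, 1023, 18]);
translate([598, 481, 363]) cube([86, 1023, 18]);
translate([723, 481, 363]) cube([86, 1023, 18]);
translate([848, 481, 363]) cube([86, 1023, 18]);
translate([973, 481, 363]) cube([86, 1023, 18]);
translate([1098, 481, 363]) cube([86, 1023, 18]);
translate([1223, 481, 363]) cube([86, 1023, 18]);
translate([1348, 481, 363]) cube([86, 1023, 18]);
translate([1473, 481, 363]) cube([86, 1023, 18]);
translate([1598, 481, 363]) cube([86, 1023, 18]);
translate([1723, 481, 363]) cube([86, 1023, 18]);
translate([1848, 481, 363]) cube([86, 1023, 18]);
translate([1973, 481, 363]) cube([86, 1023, 18]);
translate([2098, 481, 363]) cube([86, 1023, 18]);


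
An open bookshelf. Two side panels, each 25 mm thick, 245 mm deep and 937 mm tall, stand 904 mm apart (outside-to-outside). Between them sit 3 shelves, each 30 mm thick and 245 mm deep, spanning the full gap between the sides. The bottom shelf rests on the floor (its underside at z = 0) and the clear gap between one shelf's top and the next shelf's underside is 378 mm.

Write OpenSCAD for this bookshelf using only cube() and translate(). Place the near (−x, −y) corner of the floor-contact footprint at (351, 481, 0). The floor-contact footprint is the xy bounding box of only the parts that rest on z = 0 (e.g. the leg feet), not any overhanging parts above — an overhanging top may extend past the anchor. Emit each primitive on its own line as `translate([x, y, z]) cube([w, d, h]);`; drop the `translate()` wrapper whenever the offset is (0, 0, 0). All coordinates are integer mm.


translate([351, 481, 0]) cube([25, 245, 937]);
translate([1230, 481, 0]) cube([25, 245, 937]);
translate([376, 481, 0]) cube([854, 245, 30]);
translate([376, 481, 408]) cube([854, 245, 30]);
translate([376, 481, 816]) cube([854, 245, 30]);


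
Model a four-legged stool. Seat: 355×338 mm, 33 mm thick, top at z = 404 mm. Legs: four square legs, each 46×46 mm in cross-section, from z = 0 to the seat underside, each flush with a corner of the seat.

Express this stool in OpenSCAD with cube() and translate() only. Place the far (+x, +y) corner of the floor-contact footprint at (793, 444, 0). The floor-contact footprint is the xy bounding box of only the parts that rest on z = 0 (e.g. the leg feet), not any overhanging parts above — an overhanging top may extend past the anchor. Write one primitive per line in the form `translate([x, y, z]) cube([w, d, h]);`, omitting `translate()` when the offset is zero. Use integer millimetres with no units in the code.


translate([438, 106, 371]) cube([355, 338, 33]);
translate([438, 106, 0]) cube([46, 46, 371]);
translate([747, 106, 0]) cube([46, 46, 371]);
translate([438, 398, 0]) cube([46, 46, 371]);
translate([747, 398, 0]) cube([46, 46, 371]);


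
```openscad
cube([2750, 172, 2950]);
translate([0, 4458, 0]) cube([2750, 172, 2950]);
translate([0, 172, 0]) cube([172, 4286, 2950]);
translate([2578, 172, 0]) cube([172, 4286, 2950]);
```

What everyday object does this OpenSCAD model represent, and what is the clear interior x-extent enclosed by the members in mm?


A house (or room) frame. The interior width is 2406 mm.

Four 2950 mm walls enclosing a rectangle with no floor or roof — a room or house frame. Outside width is 2750 mm and wall thickness is 172 mm, so the interior width is 2750 − 2 × 172 = 2406 mm.


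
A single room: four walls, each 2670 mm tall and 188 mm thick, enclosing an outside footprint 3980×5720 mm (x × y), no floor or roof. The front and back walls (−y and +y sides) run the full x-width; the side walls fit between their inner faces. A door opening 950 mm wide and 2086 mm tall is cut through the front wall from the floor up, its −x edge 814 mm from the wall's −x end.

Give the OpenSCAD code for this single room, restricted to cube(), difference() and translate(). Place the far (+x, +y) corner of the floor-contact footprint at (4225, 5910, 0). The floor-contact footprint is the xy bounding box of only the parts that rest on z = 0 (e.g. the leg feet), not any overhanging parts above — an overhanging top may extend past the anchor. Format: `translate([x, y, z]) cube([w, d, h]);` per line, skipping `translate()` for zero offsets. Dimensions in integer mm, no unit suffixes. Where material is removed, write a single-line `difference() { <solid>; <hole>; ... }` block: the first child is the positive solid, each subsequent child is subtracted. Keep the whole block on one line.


difference() { translate([245, 190, 0]) cube([3980, 188, 2670]); translate([1059, 190, 0]) cube([950, 188, 2086]); }
translate([245, 5722, 0]) cube([3980, 188, 2670]);
translate([245, 378, 0]) cube([188, 5344, 2670]);
translate([4037, 378, 0]) cube([188, 5344, 2670]);


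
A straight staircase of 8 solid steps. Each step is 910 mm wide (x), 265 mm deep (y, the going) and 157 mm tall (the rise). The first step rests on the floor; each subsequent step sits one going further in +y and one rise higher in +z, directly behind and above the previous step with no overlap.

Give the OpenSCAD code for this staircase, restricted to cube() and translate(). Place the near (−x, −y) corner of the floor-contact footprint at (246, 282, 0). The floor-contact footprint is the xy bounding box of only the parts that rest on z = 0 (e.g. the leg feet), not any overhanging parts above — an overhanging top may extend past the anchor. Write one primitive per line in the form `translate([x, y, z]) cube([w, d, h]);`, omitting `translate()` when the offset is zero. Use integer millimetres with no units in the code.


translate([246, 282, 0]) cube([910, 265, 157]);
translate([246, 547, 157]) cube([910, 265, 157]);
translate([246, 812, 314]) cube([910, 265, 157]);
translate([246, 1077, 471]) cube([910, 265, 157]);
translate([246, 1342, 628]) cube([910, 265, 157]);
translate([246, 1607, 785]) cube([910, 265, 157]);
translate([246, 1872, 942]) cube([910, 265, 157]);
translate([246, 2137, 1099]) cube([910, 265, 157]);


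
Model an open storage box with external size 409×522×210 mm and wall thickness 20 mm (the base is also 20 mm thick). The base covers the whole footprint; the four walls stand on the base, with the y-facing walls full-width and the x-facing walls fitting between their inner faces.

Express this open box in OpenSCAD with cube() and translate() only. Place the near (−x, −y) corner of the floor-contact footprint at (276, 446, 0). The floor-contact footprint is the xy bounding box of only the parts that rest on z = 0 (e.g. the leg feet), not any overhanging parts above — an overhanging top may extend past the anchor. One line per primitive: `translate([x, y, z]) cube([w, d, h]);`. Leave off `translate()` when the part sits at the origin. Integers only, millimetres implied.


translate([276, 446, 0]) cube([409, 522, 20]);
translate([276, 446, 20]) cube([409, 20, 190]);
translate([276, 948, 20]) cube([409, 20, 190]);
translate([276, 466, 20]) cube([20, 482, 190]);
translate([665, 466, 20]) cube([20, 482, 190]);


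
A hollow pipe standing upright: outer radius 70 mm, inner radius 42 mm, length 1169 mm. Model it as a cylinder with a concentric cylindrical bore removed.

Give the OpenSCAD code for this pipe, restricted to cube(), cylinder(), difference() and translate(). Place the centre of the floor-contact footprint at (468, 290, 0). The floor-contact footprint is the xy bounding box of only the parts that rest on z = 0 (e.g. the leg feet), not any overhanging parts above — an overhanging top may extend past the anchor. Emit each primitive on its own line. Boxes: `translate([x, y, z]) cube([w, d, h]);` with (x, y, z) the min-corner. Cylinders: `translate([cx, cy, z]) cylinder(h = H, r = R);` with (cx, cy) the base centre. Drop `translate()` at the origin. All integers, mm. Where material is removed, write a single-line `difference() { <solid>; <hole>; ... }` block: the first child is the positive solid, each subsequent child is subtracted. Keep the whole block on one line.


difference() { translate([468, 290, 0]) cylinder(h = 1169, r = 70); translate([468, 290, 0]) cylinder(h = 1169, r = 42); }


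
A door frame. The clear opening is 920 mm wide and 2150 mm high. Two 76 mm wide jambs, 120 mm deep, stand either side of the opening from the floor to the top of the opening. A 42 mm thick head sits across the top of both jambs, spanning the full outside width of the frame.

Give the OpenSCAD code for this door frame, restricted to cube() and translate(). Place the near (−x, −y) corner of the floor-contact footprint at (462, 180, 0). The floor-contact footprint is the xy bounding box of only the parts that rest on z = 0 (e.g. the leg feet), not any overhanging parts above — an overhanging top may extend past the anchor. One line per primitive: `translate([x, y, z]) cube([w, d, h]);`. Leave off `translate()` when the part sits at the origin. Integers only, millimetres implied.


translate([462, 180, 0]) cube([76, 120, 2150]);
translate([1458, 180, 0]) cube([76, 120, 2150]);
translate([462, 180, 2150]) cube([1072, 120, 42]);


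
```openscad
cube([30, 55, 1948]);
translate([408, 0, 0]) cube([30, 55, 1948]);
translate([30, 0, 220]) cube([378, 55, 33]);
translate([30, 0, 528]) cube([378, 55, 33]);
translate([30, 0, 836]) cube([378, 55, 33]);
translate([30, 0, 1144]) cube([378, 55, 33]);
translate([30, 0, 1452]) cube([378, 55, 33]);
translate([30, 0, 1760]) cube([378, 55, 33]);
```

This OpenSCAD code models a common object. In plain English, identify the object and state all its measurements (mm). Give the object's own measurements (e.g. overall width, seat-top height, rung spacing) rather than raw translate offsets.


A straight ladder. Two 30×55 mm vertical rails, 1948 mm tall, stand 438 mm apart (outside-to-outside) with their front faces coplanar on the −y side. 6 rungs, each 55 mm deep and 33 mm tall, span between the inner faces of the rails, front faces flush with the rails. The lowest rung's underside is at z = 220 mm and rungs are spaced 308 mm apart (underside to underside).


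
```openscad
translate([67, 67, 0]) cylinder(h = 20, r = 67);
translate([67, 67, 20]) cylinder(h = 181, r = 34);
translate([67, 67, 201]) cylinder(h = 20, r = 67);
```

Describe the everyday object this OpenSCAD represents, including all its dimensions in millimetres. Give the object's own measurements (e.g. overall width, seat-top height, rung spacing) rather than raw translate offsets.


A spool: two coaxial disc flanges of radius 67 mm and thickness 20 mm, joined by a core cylinder of radius 34 mm and height 181 mm. The lower flange rests on z = 0 and the three cylinders share a vertical axis.


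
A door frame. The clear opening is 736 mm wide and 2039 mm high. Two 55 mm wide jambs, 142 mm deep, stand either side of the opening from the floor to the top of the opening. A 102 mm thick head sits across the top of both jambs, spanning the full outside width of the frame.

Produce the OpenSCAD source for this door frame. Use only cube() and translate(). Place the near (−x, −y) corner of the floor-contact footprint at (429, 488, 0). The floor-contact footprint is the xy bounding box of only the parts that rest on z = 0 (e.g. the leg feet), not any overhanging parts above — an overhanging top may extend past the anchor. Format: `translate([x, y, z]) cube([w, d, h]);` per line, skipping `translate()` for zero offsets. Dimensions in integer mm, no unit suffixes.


translate([429, 488, 0]) cube([55, 142, 2039]);
translate([1220, 488, 0]) cube([55, 142, 2039]);
translate([429, 488, 2039]) cube([846, 142, 102]);


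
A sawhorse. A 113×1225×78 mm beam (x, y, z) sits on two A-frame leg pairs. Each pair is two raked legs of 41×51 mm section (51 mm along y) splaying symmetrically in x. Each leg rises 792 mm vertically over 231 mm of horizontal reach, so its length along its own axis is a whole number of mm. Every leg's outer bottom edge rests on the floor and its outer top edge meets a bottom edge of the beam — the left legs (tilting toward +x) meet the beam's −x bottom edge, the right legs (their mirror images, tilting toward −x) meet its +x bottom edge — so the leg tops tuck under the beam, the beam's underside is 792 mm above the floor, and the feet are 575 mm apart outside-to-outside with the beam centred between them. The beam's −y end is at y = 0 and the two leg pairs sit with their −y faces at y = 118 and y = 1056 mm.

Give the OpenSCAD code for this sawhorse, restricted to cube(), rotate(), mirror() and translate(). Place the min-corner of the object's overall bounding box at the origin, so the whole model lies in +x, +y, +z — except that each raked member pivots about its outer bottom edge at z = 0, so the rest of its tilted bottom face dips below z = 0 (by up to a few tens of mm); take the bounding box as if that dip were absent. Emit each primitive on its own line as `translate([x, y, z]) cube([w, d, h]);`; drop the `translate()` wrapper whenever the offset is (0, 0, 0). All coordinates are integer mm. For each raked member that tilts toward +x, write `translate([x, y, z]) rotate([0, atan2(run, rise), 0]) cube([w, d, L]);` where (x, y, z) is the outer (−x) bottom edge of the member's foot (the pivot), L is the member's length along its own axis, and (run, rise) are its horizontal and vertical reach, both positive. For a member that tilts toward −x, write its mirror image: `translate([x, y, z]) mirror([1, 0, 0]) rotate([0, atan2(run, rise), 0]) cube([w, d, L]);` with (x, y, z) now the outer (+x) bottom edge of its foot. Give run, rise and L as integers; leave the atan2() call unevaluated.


translate([231, 0, 792]) cube([113, 1225, 78]);
translate([0, 118, 0]) rotate([0, atan2(231, 792), 0]) cube([41, 51, 825]);
translate([575, 118, 0]) mirror([1, 0, 0]) rotate([0, atan2(231, 792), 0]) cube([41, 51, 825]);
translate([0, 1056, 0]) rotate([0, atan2(231, 792), 0]) cube([41, 51, 825]);
translate([575, 1056, 0]) mirror([1, 0, 0]) rotate([0, atan2(231, 792), 0]) cube([41, 51, 825]);


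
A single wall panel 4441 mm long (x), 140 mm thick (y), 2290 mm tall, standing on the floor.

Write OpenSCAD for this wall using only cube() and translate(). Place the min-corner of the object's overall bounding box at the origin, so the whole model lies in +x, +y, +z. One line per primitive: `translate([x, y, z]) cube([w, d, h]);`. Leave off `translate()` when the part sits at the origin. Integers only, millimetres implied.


cube([4441, 140, 2290]);


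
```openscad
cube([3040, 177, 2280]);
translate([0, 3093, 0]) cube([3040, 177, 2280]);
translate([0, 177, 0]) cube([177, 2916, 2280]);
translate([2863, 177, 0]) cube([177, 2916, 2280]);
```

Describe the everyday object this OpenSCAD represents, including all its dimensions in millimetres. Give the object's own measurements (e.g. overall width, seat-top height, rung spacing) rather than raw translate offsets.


The wall frame of a small rectangular building: four walls, each 2280 mm tall and 177 mm thick, enclosing a footprint 3040 mm (x) by 3270 mm (y) outside-to-outside, with no floor or roof. The front and back walls (the −y and +y sides) span the full width; the two side walls fit between them.
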